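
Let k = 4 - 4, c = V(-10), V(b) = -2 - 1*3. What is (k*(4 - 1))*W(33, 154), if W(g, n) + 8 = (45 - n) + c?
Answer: 0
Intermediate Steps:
V(b) = -5 (V(b) = -2 - 3 = -5)
c = -5
k = 0
W(g, n) = 32 - n (W(g, n) = -8 + ((45 - n) - 5) = -8 + (40 - n) = 32 - n)
(k*(4 - 1))*W(33, 154) = (0*(4 - 1))*(32 - 1*154) = (0*3)*(32 - 154) = 0*(-122) = 0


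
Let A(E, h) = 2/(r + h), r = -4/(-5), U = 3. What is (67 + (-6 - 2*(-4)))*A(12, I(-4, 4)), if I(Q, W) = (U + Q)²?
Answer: 230/3 ≈ 76.667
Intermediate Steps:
r = ⅘ (r = -4*(-⅕) = ⅘ ≈ 0.80000)
I(Q, W) = (3 + Q)²
A(E, h) = 2/(⅘ + h)
(67 + (-6 - 2*(-4)))*A(12, I(-4, 4)) = (67 + (-6 - 2*(-4)))*(10/(4 + 5*(3 - 4)²)) = (67 + (-6 + 8))*(10/(4 + 5*(-1)²)) = (67 + 2)*(10/(4 + 5*1)) = 69*(10/(4 + 5)) = 69*(10/9) = 230/3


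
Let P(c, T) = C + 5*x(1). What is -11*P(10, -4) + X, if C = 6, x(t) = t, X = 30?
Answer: -91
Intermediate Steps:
P(c, T) = 11 (P(c, T) = 6 + 5*1 = 6 + 5 = 11)
-11*P(10, -4) + X = -11*11 + 30 = -121 + 30 = -91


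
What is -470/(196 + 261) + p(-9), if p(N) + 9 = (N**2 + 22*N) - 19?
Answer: -66735/457 ≈ -146.03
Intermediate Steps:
p(N) = -28 + N**2 + 22*N (p(N) = -9 + ((N**2 + 22*N) - 19) = -9 + (-19 + N**2 + 22*N) = -28 + N**2 + 22*N)
-470/(196 + 261) + p(-9) = -470/(196 + 261) + (-28 + (-9)**2 + 22*(-9)) = -470/457 + (-28 + 81 - 198) = (1/457)*(-470) - 145 = -470/457 - 145 = -66735/457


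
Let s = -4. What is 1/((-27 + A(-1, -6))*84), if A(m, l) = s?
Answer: -1/2604 ≈ -0.00038402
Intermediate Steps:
A(m, l) = -4
1/((-27 + A(-1, -6))*84) = 1/((-27 - 4)*84) = 1/(-31*84) = 1/(-2604) = -1/2604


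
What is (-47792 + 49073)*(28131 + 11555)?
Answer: 50837766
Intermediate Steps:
(-47792 + 49073)*(28131 + 11555) = 1281*39686 = 50837766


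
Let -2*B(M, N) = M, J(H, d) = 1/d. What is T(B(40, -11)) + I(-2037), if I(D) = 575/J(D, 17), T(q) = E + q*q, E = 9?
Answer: 10184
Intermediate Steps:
B(M, N) = -M/2
T(q) = 9 + q² (T(q) = 9 + q*q = 9 + q²)
I(D) = 9775 (I(D) = 575/(1/17) = 575*17 = 9775)
T(B(40, -11)) + I(-2037) = (9 + (-½*40)²) + 9775 = (9 + (-20)²) + 9775 = (9 + 400) + 9775 = 409 + 9775 = 10184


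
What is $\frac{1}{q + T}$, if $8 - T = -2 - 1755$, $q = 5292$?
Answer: $\frac{1}{7057} \approx 0.0001417$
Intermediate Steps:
$T = 1765$ ($T = 8 - \left(-2 - 1755\right) = 8 - -1757 = 8 + 1757 = 1765$)
$\frac{1}{q + T} = \frac{1}{5292 + 1765} = \frac{1}{7057}$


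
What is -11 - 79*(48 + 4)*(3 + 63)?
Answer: -271139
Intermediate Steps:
-11 - 79*(48 + 4)*(3 + 63) = -11 - 4108*66 = -11 - 79*3432 = -11 - 271128 = -271139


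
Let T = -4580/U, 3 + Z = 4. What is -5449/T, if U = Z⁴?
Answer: 5449/4580 ≈ 1.1897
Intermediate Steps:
Z = 1 (Z = -3 + 4 = 1)
U = 1 (U = 1⁴ = 1)
T = -4580 (T = -4580/1 = -4580*1 = -4580)
-5449/T = -5449/(-4580) = -5449*(-1/4580) = 5449/4580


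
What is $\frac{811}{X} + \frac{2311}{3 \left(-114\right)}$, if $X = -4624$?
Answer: $- \frac{5481713}{790704} \approx -6.9327$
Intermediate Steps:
$\frac{811}{X} + \frac{2311}{3 \left(-114\right)} = \frac{811}{-4624} + \frac{2311}{3 \left(-114\right)} = 811 \left(- \frac{1}{4624}\right) + \frac{2311}{-342} = - \frac{811}{4624} + 2311 \left(- \frac{1}{342}\right) = - \frac{811}{4624} - \frac{2311}{342} = - \frac{5481713}{790704}$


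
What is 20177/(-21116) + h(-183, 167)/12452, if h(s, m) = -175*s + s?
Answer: 105282917/65734108 ≈ 1.6016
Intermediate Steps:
h(s, m) = -174*s
20177/(-21116) + h(-183, 167)/12452 = 20177/(-21116) - 174*(-183)/12452 = 20177*(-1/21116) + 31842*(1/12452) = -20177/21116 + 15921/6226 = 105282917/65734108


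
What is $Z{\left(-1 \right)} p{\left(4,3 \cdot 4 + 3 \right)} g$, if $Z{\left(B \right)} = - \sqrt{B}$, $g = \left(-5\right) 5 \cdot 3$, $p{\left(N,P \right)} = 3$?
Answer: $225 i \approx 225.0 i$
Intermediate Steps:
$g = -75$ ($g = \left(-25\right) 3 = -75$)
$Z{\left(-1 \right)} p{\left(4,3 \cdot 4 + 3 \right)} g = - \sqrt{-1} \cdot 3 \left(-75\right) = - i 3 \left(-75\right) = - 3 i \left(-75\right) = 225 i$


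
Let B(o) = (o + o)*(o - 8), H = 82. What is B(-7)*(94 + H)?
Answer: 36960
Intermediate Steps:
B(o) = 2*o*(-8 + o) (B(o) = (2*o)*(-8 + o) = 2*o*(-8 + o))
B(-7)*(94 + H) = (2*(-7)*(-8 - 7))*(94 + 82) = (2*(-7)*(-15))*176 = 210*176 = 36960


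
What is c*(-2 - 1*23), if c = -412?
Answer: 10300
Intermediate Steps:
c*(-2 - 1*23) = -412*(-2 - 1*23) = -412*(-2 - 23) = -412*(-25) = 10300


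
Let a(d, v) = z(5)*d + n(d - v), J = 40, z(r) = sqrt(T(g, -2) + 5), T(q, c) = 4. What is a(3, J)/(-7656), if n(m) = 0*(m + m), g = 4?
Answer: -3/2552 ≈ -0.0011755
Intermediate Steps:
z(r) = 3 (z(r) = sqrt(4 + 5) = sqrt(9) = 3)
n(m) = 0 (n(m) = 0*(2*m) = 0)
a(d, v) = 3*d (a(d, v) = 3*d + 0 = 3*d)
a(3, J)/(-7656) = (3*3)/(-7656) = 9*(-1/7656) = -3/2552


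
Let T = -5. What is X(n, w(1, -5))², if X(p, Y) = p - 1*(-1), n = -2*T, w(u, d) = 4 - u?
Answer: 121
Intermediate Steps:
n = 10 (n = -2*(-5) = 10)
X(p, Y) = 1 + p (X(p, Y) = p + 1 = 1 + p)
X(n, w(1, -5))² = (1 + 10)² = 11² = 121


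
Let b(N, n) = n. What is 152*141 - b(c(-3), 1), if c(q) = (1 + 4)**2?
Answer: 21431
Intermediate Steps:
c(q) = 25 (c(q) = 5**2 = 25)
152*141 - b(c(-3), 1) = 152*141 - 1*1 = 21432 - 1 = 21431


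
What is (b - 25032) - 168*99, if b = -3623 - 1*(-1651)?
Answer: -43636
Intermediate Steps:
b = -1972 (b = -3623 + 1651 = -1972)
(b - 25032) - 168*99 = (-1972 - 25032) - 168*99 = -27004 - 16632 = -43636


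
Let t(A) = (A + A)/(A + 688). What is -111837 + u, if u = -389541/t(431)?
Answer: -532299873/862 ≈ -6.1752e+5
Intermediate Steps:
t(A) = 2*A/(688 + A) (t(A) = (2*A)/(688 + A) = 2*A/(688 + A))
u = -435896379/862 (u = -389541/(2*431/(688 + 431)) = -389541/(2*431/1119) = -389541/(2*431*(1/1119)) = -389541/862/1119 = -389541*1119/862 = -435896379/862 ≈ -5.0568e+5)
-111837 + u = -111837 - 435896379/862 = -532299873/862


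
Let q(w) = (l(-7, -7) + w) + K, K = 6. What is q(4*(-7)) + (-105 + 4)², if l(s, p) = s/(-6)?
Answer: 61081/6 ≈ 10180.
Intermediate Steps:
l(s, p) = -s/6 (l(s, p) = s*(-⅙) = -s/6)
q(w) = 43/6 + w (q(w) = (-⅙*(-7) + w) + 6 = (7/6 + w) + 6 = 43/6 + w)
q(4*(-7)) + (-105 + 4)² = (43/6 + 4*(-7)) + (-105 + 4)² = (43/6 - 28) + (-101)² = -125/6 + 10201 = 61081/6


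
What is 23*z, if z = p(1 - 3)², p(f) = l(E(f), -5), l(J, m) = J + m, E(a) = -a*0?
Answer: 575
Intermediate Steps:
E(a) = 0
p(f) = -5 (p(f) = 0 - 5 = -5)
z = 25 (z = (-5)² = 25)
23*z = 23*25 = 575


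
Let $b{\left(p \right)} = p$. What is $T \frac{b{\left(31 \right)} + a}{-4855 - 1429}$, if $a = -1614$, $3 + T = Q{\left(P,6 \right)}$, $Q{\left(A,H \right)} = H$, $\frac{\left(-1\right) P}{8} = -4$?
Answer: $\frac{4749}{6284} \approx 0.75573$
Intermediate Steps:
$P = 32$ ($P = \left(-8\right) \left(-4\right) = 32$)
$T = 3$ ($T = -3 + 6 = 3$)
$T \frac{b{\left(31 \right)} + a}{-4855 - 1429} = 3 \frac{31 - 1614}{-4855 - 1429} = 3 \left(- \frac{1583}{-6284}\right) = 3 \left(\left(-1583\right) \left(- \frac{1}{6284}\right)\right) = 3 \cdot \frac{1583}{6284} = \frac{4749}{6284}$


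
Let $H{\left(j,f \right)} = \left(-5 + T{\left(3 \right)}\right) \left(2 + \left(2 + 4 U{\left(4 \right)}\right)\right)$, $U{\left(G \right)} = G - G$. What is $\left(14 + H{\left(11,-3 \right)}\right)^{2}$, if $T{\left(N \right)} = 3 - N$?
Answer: $36$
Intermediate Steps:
$U{\left(G \right)} = 0$
$H{\left(j,f \right)} = -20$ ($H{\left(j,f \right)} = \left(-5 + \left(3 - 3\right)\right) \left(2 + \left(2 + 4 \cdot 0\right)\right) = \left(-5 + \left(3 - 3\right)\right) \left(2 + \left(2 + 0\right)\right) = \left(-5 + 0\right) \left(2 + 2\right) = \left(-5\right) 4 = -20$)
$\left(14 + H{\left(11,-3 \right)}\right)^{2} = \left(14 - 20\right)^{2} = \left(-6\right)^{2} = 36$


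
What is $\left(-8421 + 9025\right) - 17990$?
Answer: $-17386$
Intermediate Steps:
$\left(-8421 + 9025\right) - 17990 = 604 - 17990 = -17386$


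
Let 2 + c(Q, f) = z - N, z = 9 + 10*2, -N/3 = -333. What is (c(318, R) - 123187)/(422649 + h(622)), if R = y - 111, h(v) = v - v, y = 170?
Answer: -124159/422649 ≈ -0.29376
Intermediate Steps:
N = 999 (N = -3*(-333) = 999)
h(v) = 0
z = 29 (z = 9 + 20 = 29)
R = 59 (R = 170 - 111 = 59)
c(Q, f) = -972 (c(Q, f) = -2 + (29 - 1*999) = -2 + (29 - 999) = -2 - 970 = -972)
(c(318, R) - 123187)/(422649 + h(622)) = (-972 - 123187)/(422649 + 0) = -124159/422649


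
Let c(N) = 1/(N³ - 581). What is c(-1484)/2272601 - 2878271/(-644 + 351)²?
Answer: -21377487219155606136284/637617479478926627765 ≈ -33.527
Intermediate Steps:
c(N) = 1/(-581 + N³)
c(-1484)/2272601 - 2878271/(-644 + 351)² = 1/((-581 + (-1484)³)*2272601) - 2878271/(-644 + 351)² = (1/2272601)/(-581 - 3268147904) - 2878271/((-293)²) = (1/2272601)/(-3268148485) - 2878271/85849 = -1/3268148485*1/2272601 - 2878271*1/85849 = -1/7427197515159485 - 2878271/85849 = -21377487219155606136284/637617479478926627765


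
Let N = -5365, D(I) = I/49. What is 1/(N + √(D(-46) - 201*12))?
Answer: -262885/1410496259 - 7*I*√118234/1410496259 ≈ -0.00018638 - 1.7065e-6*I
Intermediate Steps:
D(I) = I/49 (D(I) = I*(1/49) = I/49)
1/(N + √(D(-46) - 201*12)) = 1/(-5365 + √((1/49)*(-46) - 201*12)) = 1/(-5365 + √(-46/49 - 2412)) = 1/(-5365 + √(-118234/49)) = 1/(-5365 + I*√118234/7)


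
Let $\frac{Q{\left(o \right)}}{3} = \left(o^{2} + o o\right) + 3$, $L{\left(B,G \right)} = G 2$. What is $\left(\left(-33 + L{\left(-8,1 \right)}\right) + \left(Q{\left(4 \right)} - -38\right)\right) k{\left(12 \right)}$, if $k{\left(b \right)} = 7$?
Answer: $784$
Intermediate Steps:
$L{\left(B,G \right)} = 2 G$
$Q{\left(o \right)} = 9 + 6 o^{2}$ ($Q{\left(o \right)} = 3 \left(\left(o^{2} + o o\right) + 3\right) = 3 \left(\left(o^{2} + o^{2}\right) + 3\right) = 3 \left(2 o^{2} + 3\right) = 3 \left(3 + 2 o^{2}\right) = 9 + 6 o^{2}$)
$\left(\left(-33 + L{\left(-8,1 \right)}\right) + \left(Q{\left(4 \right)} - -38\right)\right) k{\left(12 \right)} = \left(\left(-33 + 2 \cdot 1\right) + \left(\left(9 + 6 \cdot 4^{2}\right) - -38\right)\right) 7 = \left(\left(-33 + 2\right) + \left(\left(9 + 6 \cdot 16\right) + 38\right)\right) 7 = \left(-31 + \left(\left(9 + 96\right) + 38\right)\right) 7 = \left(-31 + \left(105 + 38\right)\right) 7 = \left(-31 + 143\right) 7 = 112 \cdot 7 = 784$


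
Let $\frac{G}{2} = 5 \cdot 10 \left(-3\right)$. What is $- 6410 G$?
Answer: $1923000$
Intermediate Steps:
$G = -300$ ($G = 2 \cdot 5 \cdot 10 \left(-3\right) = 2 \cdot 5 \left(-30\right) = 2 \left(-150\right) = -300$)
$- 6410 G = \left(-6410\right) \left(-300\right) = 1923000$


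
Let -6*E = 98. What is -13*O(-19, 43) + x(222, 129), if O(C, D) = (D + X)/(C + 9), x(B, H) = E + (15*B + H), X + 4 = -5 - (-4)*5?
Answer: 52693/15 ≈ 3512.9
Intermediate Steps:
E = -49/3 (E = -⅙*98 = -49/3 ≈ -16.333)
X = 11 (X = -4 + (-5 - (-4)*5) = -4 + (-5 - 1*(-20)) = -4 + (-5 + 20) = -4 + 15 = 11)
x(B, H) = -49/3 + H + 15*B (x(B, H) = -49/3 + (15*B + H) = -49/3 + (H + 15*B) = -49/3 + H + 15*B)
O(C, D) = (11 + D)/(9 + C) (O(C, D) = (D + 11)/(C + 9) = (11 + D)/(9 + C))
-13*O(-19, 43) + x(222, 129) = -13*(11 + 43)/(9 - 19) + (-49/3 + 129 + 15*222) = -13*54/(-10) + (-49/3 + 129 + 3330) = -(-13)*54/10 + 10328/3 = -13*(-27/5) + 10328/3 = 351/5 + 10328/3 = 52693/15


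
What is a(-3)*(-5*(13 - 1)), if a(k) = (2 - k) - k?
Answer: -480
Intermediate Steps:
a(k) = 2 - 2*k
a(-3)*(-5*(13 - 1)) = (2 - 2*(-3))*(-5*(13 - 1)) = (2 + 6)*(-5*12) = 8*(-60) = -480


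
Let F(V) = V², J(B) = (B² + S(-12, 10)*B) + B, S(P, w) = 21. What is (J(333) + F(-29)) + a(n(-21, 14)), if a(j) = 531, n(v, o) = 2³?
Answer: 119587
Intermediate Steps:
n(v, o) = 8
J(B) = B² + 22*B (J(B) = (B² + 21*B) + B = B² + 22*B)
(J(333) + F(-29)) + a(n(-21, 14)) = (333*(22 + 333) + (-29)²) + 531 = (333*355 + 841) + 531 = (118215 + 841) + 531 = 119056 + 531 = 119587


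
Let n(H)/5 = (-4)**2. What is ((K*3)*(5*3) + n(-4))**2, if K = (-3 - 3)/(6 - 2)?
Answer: 625/4 ≈ 156.25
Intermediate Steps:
n(H) = 80 (n(H) = 5*(-4)**2 = 5*16 = 80)
K = -3/2 (K = -6/4 = -6*1/4 = -3/2 ≈ -1.5000)
((K*3)*(5*3) + n(-4))**2 = ((-3/2*3)*(5*3) + 80)**2 = (-9/2*15 + 80)**2 = (-135/2 + 80)**2 = (25/2)**2 = 625/4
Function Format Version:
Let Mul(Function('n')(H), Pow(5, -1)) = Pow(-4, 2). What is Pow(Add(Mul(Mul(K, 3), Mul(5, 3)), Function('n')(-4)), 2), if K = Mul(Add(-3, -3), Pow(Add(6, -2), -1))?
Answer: Rational(625, 4) ≈ 156.25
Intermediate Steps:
Function('n')(H) = 80 (Function('n')(H) = Mul(5, Pow(-4, 2)) = Mul(5, 16) = 80)
K = Rational(-3, 2) (K = Mul(-6, Pow(4, -1)) = Mul(-6, Rational(1, 4)) = Rational(-3, 2) ≈ -1.5000)
Pow(Add(Mul(Mul(K, 3), Mul(5, 3)), Function('n')(-4)), 2) = Pow(Add(Mul(Mul(Rational(-3, 2), 3), Mul(5, 3)), 80), 2) = Pow(Add(Mul(Rational(-9, 2), 15), 80), 2) = Pow(Add(Rational(-135, 2), 80), 2) = Pow(Rational(25, 2), 2) = Rational(625, 4)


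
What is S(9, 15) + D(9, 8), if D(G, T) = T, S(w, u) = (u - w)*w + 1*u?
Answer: 77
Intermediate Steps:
S(w, u) = u + w*(u - w) (S(w, u) = w*(u - w) + u = u + w*(u - w))
S(9, 15) + D(9, 8) = (15 - 1*9² + 15*9) + 8 = (15 - 1*81 + 135) + 8 = (15 - 81 + 135) + 8 = 69 + 8 = 77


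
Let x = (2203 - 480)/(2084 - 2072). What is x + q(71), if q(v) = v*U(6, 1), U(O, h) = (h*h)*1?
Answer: 2575/12 ≈ 214.58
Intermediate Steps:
U(O, h) = h**2 (U(O, h) = h**2*1 = h**2)
q(v) = v (q(v) = v*1**2 = v*1 = v)
x = 1723/12 ≈ 143.58
x + q(71) = 1723/12 + 71 = 2575/12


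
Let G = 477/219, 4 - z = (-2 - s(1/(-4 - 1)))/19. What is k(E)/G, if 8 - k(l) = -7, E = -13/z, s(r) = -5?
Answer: 365/53 ≈ 6.8868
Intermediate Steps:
z = 73/19 (z = 4 - (-2 - 1*(-5))/19 = 4 - (-2 + 5)/19 = 4 - 3/19 = 73/19 ≈ 3.8421)
G = 159/73 (G = 477*(1/219) = 159/73 ≈ 2.1781)
E = -247/73 (E = -13/73/19 = -13*19/73 = -247/73 ≈ -3.3836)
k(l) = 15 (k(l) = 8 - 1*(-7) = 8 + 7 = 15)
k(E)/G = 15/(159/73) = 15*(73/159) = 365/53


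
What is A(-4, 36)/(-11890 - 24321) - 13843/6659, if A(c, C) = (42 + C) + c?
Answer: -501761639/241129049 ≈ -2.0809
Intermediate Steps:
A(c, C) = 42 + C + c
A(-4, 36)/(-11890 - 24321) - 13843/6659 = (42 + 36 - 4)/(-11890 - 24321) - 13843/6659 = 74/(-36211) - 13843*1/6659 = 74*(-1/36211) - 13843/6659 = -74/36211 - 13843/6659 = -501761639/241129049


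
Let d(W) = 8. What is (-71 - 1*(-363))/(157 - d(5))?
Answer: 292/149 ≈ 1.9597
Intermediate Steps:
(-71 - 1*(-363))/(157 - d(5)) = (-71 - 1*(-363))/(157 - 1*8) = (-71 + 363)/(157 - 8) = 292/149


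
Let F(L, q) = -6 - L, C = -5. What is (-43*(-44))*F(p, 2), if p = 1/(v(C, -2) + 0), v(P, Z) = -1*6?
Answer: -33110/3 ≈ -11037.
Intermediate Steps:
v(P, Z) = -6
p = -1/6 (p = 1/(-6 + 0) = 1/(-6) = -1/6 ≈ -0.16667)
(-43*(-44))*F(p, 2) = (-43*(-44))*(-6 - 1*(-1/6)) = 1892*(-6 + 1/6) = 1892*(-35/6) = -33110/3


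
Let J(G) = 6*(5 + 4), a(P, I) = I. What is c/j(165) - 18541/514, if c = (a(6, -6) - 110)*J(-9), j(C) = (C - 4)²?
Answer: -483820957/13323394 ≈ -36.314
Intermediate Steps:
J(G) = 54 (J(G) = 6*9 = 54)
j(C) = (-4 + C)²
c = -6264 (c = (-6 - 110)*54 = -116*54 = -6264)
c/j(165) - 18541/514 = -6264/(-4 + 165)² - 18541/514 = -6264/(161²) - 18541*1/514 = -6264/25921 - 18541/514 = -483820957/13323394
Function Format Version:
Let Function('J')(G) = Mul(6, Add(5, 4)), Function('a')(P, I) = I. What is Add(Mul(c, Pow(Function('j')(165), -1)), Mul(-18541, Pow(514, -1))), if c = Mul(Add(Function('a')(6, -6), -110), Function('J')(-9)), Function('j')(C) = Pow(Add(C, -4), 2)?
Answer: Rational(-483820957, 13323394) ≈ -36.314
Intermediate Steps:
Function('J')(G) = 54 (Function('J')(G) = Mul(6, 9) = 54)
Function('j')(C) = Pow(Add(-4, C), 2)
c = -6264 (c = Mul(Add(-6, -110), 54) = Mul(-116, 54) = -6264)
Add(Mul(c, Pow(Function('j')(165), -1)), Mul(-18541, Pow(514, -1))) = Add(Mul(-6264, Pow(Pow(Add(-4, 165), 2), -1)), Mul(-18541, Pow(514, -1))) = Add(Mul(-6264, Pow(Pow(161, 2), -1)), Mul(-18541, Rational(1, 514))) = Add(Mul(-6264, Pow(25921, -1)), Rational(-18541, 514)) = Add(Mul(-6264, Rational(1, 25921)), Rational(-18541, 514)) = Add(Rational(-6264, 25921), Rational(-18541, 514)) = Rational(-483820957, 13323394)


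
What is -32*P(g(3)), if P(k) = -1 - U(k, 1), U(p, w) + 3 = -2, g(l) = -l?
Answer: -128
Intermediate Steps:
U(p, w) = -5 (U(p, w) = -3 - 2 = -5)
P(k) = 4 (P(k) = -1 - 1*(-5) = -1 + 5 = 4)
-32*P(g(3)) = -32*4 = -128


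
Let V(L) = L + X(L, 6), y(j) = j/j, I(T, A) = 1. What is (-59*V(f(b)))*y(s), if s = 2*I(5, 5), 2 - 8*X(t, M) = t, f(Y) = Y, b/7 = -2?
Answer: 708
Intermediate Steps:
b = -14 (b = 7*(-2) = -14)
X(t, M) = 1/4 - t/8
s = 2 (s = 2*1 = 2)
y(j) = 1
V(L) = 1/4 + 7*L/8 (V(L) = L + (1/4 - L/8) = 1/4 + 7*L/8)
(-59*V(f(b)))*y(s) = -59*(1/4 + (7/8)*(-14))*1 = -59*(1/4 - 49/4)*1 = -59*(-12)*1 = 708*1 = 708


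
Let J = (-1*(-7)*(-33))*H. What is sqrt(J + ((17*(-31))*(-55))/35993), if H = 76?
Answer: I*sqrt(22742685379139)/35993 ≈ 132.5*I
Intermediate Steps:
J = -17556 (J = (-1*(-7)*(-33))*76 = (7*(-33))*76 = -231*76 = -17556)
sqrt(J + ((17*(-31))*(-55))/35993) = sqrt(-17556 + ((17*(-31))*(-55))/35993) = sqrt(-17556 - 527*(-55)*(1/35993)) = sqrt(-17556 + 28985*(1/35993)) = sqrt(-17556 + 28985/35993) = sqrt(-631864123/35993) = I*sqrt(22742685379139)/35993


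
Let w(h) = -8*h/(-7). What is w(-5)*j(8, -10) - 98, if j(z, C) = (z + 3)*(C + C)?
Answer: 8114/7 ≈ 1159.1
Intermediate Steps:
j(z, C) = 2*C*(3 + z) (j(z, C) = (3 + z)*(2*C) = 2*C*(3 + z))
w(h) = 8*h/7 (w(h) = -8*h*(-1/7) = 8*h/7)
w(-5)*j(8, -10) - 98 = ((8/7)*(-5))*(2*(-10)*(3 + 8)) - 98 = -80*(-10)*11/7 - 98 = -40/7*(-220) - 98 = 8800/7 - 98 = 8114/7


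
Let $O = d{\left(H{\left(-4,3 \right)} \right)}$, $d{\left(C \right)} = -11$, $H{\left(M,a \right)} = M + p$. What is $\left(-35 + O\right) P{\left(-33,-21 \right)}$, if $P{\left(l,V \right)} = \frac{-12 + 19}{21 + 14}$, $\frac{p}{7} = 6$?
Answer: $- \frac{46}{5} \approx -9.2$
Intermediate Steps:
$p = 42$ ($p = 7 \cdot 6 = 42$)
$H{\left(M,a \right)} = 42 + M$ ($H{\left(M,a \right)} = M + 42 = 42 + M$)
$O = -11$
$P{\left(l,V \right)} = \frac{1}{5}$ ($P{\left(l,V \right)} = \frac{7}{35} = 7 \cdot \frac{1}{35} = \frac{1}{5}$)
$\left(-35 + O\right) P{\left(-33,-21 \right)} = \left(-35 - 11\right) \frac{1}{5} = \left(-46\right) \frac{1}{5} = - \frac{46}{5}$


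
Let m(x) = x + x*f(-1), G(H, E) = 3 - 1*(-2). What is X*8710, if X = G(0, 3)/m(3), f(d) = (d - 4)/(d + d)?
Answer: 87100/21 ≈ 4147.6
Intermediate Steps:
f(d) = (-4 + d)/(2*d) (f(d) = (-4 + d)/((2*d)) = (-4 + d)*(1/(2*d)) = (-4 + d)/(2*d))
G(H, E) = 5 (G(H, E) = 3 + 2 = 5)
m(x) = 7*x/2 (m(x) = x + x*((½)*(-4 - 1)/(-1)) = x + x*((½)*(-1)*(-5)) = x + x*(5/2) = x + 5*x/2 = 7*x/2)
X = 10/21 (X = 5/(((7/2)*3)) = 5/(21/2) = 5*(2/21) = 10/21 ≈ 0.47619)
X*8710 = (10/21)*8710 = 87100/21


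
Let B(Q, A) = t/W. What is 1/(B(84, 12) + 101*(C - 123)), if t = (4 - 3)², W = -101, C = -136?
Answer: -101/2642060 ≈ -3.8228e-5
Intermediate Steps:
t = 1 (t = 1² = 1)
B(Q, A) = -1/101 (B(Q, A) = 1/(-101) = 1*(-1/101) = -1/101)
1/(B(84, 12) + 101*(C - 123)) = 1/(-1/101 + 101*(-136 - 123)) = 1/(-1/101 + 101*(-259)) = 1/(-1/101 - 26159) = 1/(-2642060/101) = -101/2642060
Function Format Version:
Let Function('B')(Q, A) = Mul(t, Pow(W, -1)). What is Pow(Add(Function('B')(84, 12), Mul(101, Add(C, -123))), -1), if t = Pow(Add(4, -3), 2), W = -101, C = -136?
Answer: Rational(-101, 2642060) ≈ -3.8228e-5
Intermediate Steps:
t = 1 (t = Pow(1, 2) = 1)
Function('B')(Q, A) = Rational(-1, 101) (Function('B')(Q, A) = Mul(1, Pow(-101, -1)) = Mul(1, Rational(-1, 101)) = Rational(-1, 101))
Pow(Add(Function('B')(84, 12), Mul(101, Add(C, -123))), -1) = Pow(Add(Rational(-1, 101), Mul(101, Add(-136, -123))), -1) = Pow(Add(Rational(-1, 101), Mul(101, -259)), -1) = Pow(Add(Rational(-1, 101), -26159), -1) = Pow(Rational(-2642060, 101), -1) = Rational(-101, 2642060)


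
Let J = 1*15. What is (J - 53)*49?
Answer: -1862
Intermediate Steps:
J = 15
(J - 53)*49 = (15 - 53)*49 = -38*49 = -1862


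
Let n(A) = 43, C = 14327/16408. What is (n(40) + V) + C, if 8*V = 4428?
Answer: 9801699/16408 ≈ 597.37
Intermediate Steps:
V = 1107/2 (V = (1/8)*4428 = 1107/2 ≈ 553.50)
C = 14327/16408 (C = 14327*(1/16408) = 14327/16408 ≈ 0.87317)
(n(40) + V) + C = (43 + 1107/2) + 14327/16408 = 1193/2 + 14327/16408 = 9801699/16408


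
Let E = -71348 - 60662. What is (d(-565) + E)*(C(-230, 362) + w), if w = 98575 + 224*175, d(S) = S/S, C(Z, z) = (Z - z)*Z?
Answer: -36161885415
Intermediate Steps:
C(Z, z) = Z*(Z - z)
d(S) = 1
E = -132010
w = 137775 (w = 98575 + 39200 = 137775)
(d(-565) + E)*(C(-230, 362) + w) = (1 - 132010)*(-230*(-230 - 1*362) + 137775) = -132009*(-230*(-230 - 362) + 137775) = -132009*(-230*(-592) + 137775) = -132009*(136160 + 137775) = -132009*273935 = -36161885415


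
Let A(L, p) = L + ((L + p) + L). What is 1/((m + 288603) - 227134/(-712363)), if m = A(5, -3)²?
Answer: 712363/205692906295 ≈ 3.4632e-6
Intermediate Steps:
A(L, p) = p + 3*L (A(L, p) = L + (p + 2*L) = p + 3*L)
m = 144 (m = (-3 + 3*5)² = (-3 + 15)² = 12² = 144)
1/((m + 288603) - 227134/(-712363)) = 1/((144 + 288603) - 227134/(-712363)) = 1/(288747 - 227134*(-1/712363)) = 1/(288747 + 227134/712363) = 1/(205692906295/712363) = 712363/205692906295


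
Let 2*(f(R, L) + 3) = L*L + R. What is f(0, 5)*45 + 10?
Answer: 875/2 ≈ 437.50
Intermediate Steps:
f(R, L) = -3 + R/2 + L²/2 (f(R, L) = -3 + (L*L + R)/2 = -3 + (L² + R)/2 = -3 + (R + L²)/2 = -3 + (R/2 + L²/2) = -3 + R/2 + L²/2)
f(0, 5)*45 + 10 = (-3 + (½)*0 + (½)*5²)*45 + 10 = (-3 + 0 + (½)*25)*45 + 10 = (-3 + 0 + 25/2)*45 + 10 = (19/2)*45 + 10 = 855/2 + 10 = 875/2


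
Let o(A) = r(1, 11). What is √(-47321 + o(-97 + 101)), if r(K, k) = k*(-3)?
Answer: I*√47354 ≈ 217.61*I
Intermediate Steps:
r(K, k) = -3*k
o(A) = -33 (o(A) = -3*11 = -33)
√(-47321 + o(-97 + 101)) = √(-47321 - 33) = √(-47354) = I*√47354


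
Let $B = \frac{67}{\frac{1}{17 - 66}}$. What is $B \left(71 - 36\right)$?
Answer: $-114905$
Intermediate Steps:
$B = -3283$ ($B = \frac{67}{\frac{1}{-49}} = \frac{67}{- \frac{1}{49}} = 67 \left(-49\right) = -3283$)
$B \left(71 - 36\right) = - 3283 \left(71 - 36\right) = \left(-3283\right) 35 = -114905$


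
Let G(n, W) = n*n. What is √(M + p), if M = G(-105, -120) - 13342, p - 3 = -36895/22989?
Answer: I*√1223783575149/22989 ≈ 48.121*I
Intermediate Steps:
G(n, W) = n²
p = 32072/22989 (p = 3 - 36895/22989 = 32072/22989 ≈ 1.3951)
M = -2317 (M = (-105)² - 13342 = 11025 - 13342 = -2317)
√(M + p) = √(-2317 + 32072/22989) = √(-53233441/22989) = I*√1223783575149/22989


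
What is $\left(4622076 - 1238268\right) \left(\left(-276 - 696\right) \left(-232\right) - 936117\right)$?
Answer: $-2404577954304$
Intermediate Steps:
$\left(4622076 - 1238268\right) \left(\left(-276 - 696\right) \left(-232\right) - 936117\right) = 3383808 \left(\left(-972\right) \left(-232\right) - 936117\right) = 3383808 \left(225504 - 936117\right) = 3383808 \left(-710613\right) = -2404577954304$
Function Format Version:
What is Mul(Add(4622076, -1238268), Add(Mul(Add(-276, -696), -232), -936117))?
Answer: -2404577954304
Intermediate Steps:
Mul(Add(4622076, -1238268), Add(Mul(Add(-276, -696), -232), -936117)) = Mul(3383808, Add(Mul(-972, -232), -936117)) = Mul(3383808, Add(225504, -936117)) = Mul(3383808, -710613) = -2404577954304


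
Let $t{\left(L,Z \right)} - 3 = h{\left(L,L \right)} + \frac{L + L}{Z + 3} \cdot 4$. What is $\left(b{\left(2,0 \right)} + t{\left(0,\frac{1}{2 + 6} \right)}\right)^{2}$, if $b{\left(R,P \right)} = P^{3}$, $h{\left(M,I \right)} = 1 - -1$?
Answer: $25$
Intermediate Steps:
$h{\left(M,I \right)} = 2$ ($h{\left(M,I \right)} = 1 + 1 = 2$)
$t{\left(L,Z \right)} = 5 + \frac{8 L}{3 + Z}$ ($t{\left(L,Z \right)} = 3 + \left(2 + \frac{L + L}{Z + 3} \cdot 4\right) = 3 + \left(2 + \frac{2 L}{3 + Z} 4\right) = 3 + \left(2 + \frac{8 L}{3 + Z}\right) = 5 + \frac{8 L}{3 + Z}$)
$\left(b{\left(2,0 \right)} + t{\left(0,\frac{1}{2 + 6} \right)}\right)^{2} = \left(0^{3} + \frac{15 + \frac{5}{2 + 6} + 8 \cdot 0}{3 + \frac{1}{2 + 6}}\right)^{2} = \left(0 + \frac{15 + \frac{5}{8} + 0}{3 + \frac{1}{8}}\right)^{2} = \left(0 + \frac{15 + 5 \cdot \frac{1}{8} + 0}{3 + \frac{1}{8}}\right)^{2} = \left(0 + \frac{15 + \frac{5}{8} + 0}{\frac{25}{8}}\right)^{2} = \left(0 + \frac{8}{25} \cdot \frac{125}{8}\right)^{2} = \left(0 + 5\right)^{2} = 5^{2} = 25$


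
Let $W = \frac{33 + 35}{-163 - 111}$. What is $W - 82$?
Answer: $- \frac{11268}{137} \approx -82.248$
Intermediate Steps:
$W = - \frac{34}{137}$ ($W = \frac{68}{-274} = 68 \left(- \frac{1}{274}\right) = - \frac{34}{137} \approx -0.24818$)
$W - 82 = - \frac{34}{137} - 82 = - \frac{11268}{137}$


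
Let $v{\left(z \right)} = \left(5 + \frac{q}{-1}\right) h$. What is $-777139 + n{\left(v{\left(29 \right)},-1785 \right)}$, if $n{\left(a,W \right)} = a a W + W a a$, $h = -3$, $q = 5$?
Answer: $-777139$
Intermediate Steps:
$v{\left(z \right)} = 0$ ($v{\left(z \right)} = \left(5 + \frac{5}{-1}\right) \left(-3\right) = \left(5 + 5 \left(-1\right)\right) \left(-3\right) = \left(5 - 5\right) \left(-3\right) = 0 \left(-3\right) = 0$)
$n{\left(a,W \right)} = 2 W a^{2}$ ($n{\left(a,W \right)} = a^{2} W + W a^{2} = W a^{2} + W a^{2} = 2 W a^{2}$)
$-777139 + n{\left(v{\left(29 \right)},-1785 \right)} = -777139 + 2 \left(-1785\right) 0^{2} = -777139 + 2 \left(-1785\right) 0 = -777139 + 0 = -777139$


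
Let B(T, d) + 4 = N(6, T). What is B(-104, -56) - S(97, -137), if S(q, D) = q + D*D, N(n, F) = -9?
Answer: -18879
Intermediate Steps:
B(T, d) = -13 (B(T, d) = -4 - 9 = -13)
S(q, D) = q + D²
B(-104, -56) - S(97, -137) = -13 - (97 + (-137)²) = -13 - (97 + 18769) = -13 - 1*18866 = -13 - 18866 = -18879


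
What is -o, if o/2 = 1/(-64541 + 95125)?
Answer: -1/15292 ≈ -6.5394e-5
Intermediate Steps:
o = 1/15292 (o = 2/(-64541 + 95125) = 2/30584 = 2*(1/30584) = 1/15292 ≈ 6.5394e-5)
-o = -1*1/15292 = -1/15292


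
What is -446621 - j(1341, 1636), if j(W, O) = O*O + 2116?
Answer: -3125233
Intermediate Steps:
j(W, O) = 2116 + O² (j(W, O) = O² + 2116 = 2116 + O²)
-446621 - j(1341, 1636) = -446621 - (2116 + 1636²) = -446621 - (2116 + 2676496) = -446621 - 1*2678612 = -446621 - 2678612 = -3125233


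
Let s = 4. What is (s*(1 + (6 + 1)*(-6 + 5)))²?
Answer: 576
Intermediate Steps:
(s*(1 + (6 + 1)*(-6 + 5)))² = (4*(1 + (6 + 1)*(-6 + 5)))² = (4*(1 + 7*(-1)))² = (4*(1 - 7))² = (4*(-6))² = (-24)² = 576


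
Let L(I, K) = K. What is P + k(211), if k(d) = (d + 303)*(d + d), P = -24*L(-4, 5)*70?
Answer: 208508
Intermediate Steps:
P = -8400 (P = -24*5*70 = -120*70 = -8400)
k(d) = 2*d*(303 + d) (k(d) = (303 + d)*(2*d) = 2*d*(303 + d))
P + k(211) = -8400 + 2*211*(303 + 211) = -8400 + 2*211*514 = -8400 + 216908 = 208508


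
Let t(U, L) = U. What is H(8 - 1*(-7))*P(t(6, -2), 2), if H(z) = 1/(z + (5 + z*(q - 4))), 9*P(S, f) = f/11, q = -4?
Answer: -1/4950 ≈ -0.00020202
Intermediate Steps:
P(S, f) = f/99 (P(S, f) = (f/11)/9 = f/99)
H(z) = 1/(5 - 7*z) (H(z) = 1/(z + (5 + z*(-4 - 4))) = 1/(z + (5 + z*(-8))) = 1/(z + (5 - 8*z)) = 1/(5 - 7*z))
H(8 - 1*(-7))*P(t(6, -2), 2) = (-1/(-5 + 7*(8 - 1*(-7))))*((1/99)*2) = -1/(-5 + 7*(8 + 7))*(2/99) = -1/(-5 + 7*15)*(2/99) = -1/(-5 + 105)*(2/99) = -1/100*(2/99) = -1*1/100*(2/99) = -1/100*2/99 = -1/4950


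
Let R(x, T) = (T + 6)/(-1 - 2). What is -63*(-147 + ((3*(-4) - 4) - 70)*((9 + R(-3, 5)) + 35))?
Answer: 227787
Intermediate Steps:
R(x, T) = -2 - T/3 (R(x, T) = (6 + T)/(-3) = (6 + T)*(-⅓) = -2 - T/3)
-63*(-147 + ((3*(-4) - 4) - 70)*((9 + R(-3, 5)) + 35)) = -63*(-147 + ((3*(-4) - 4) - 70)*((9 + (-2 - ⅓*5)) + 35)) = -63*(-147 + ((-12 - 4) - 70)*((9 + (-2 - 5/3)) + 35)) = -63*(-147 + (-16 - 70)*((9 - 11/3) + 35)) = -63*(-147 - 86*(16/3 + 35)) = -63*(-147 - 86*121/3) = -63*(-147 - 10406/3) = -63*(-10847/3) = 227787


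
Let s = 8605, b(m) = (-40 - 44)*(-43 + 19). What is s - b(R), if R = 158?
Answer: 6589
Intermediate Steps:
b(m) = 2016 (b(m) = -84*(-24) = 2016)
s - b(R) = 8605 - 1*2016 = 8605 - 2016 = 6589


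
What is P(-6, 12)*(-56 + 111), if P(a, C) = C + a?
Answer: 330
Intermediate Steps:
P(-6, 12)*(-56 + 111) = (12 - 6)*(-56 + 111) = 6*55 = 330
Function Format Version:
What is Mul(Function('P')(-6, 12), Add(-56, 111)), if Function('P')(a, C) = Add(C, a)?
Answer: 330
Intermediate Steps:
Mul(Function('P')(-6, 12), Add(-56, 111)) = Mul(Add(12, -6), Add(-56, 111)) = Mul(6, 55) = 330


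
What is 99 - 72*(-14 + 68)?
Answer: -3789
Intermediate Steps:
99 - 72*(-14 + 68) = 99 - 72*54 = 99 - 3888 = -3789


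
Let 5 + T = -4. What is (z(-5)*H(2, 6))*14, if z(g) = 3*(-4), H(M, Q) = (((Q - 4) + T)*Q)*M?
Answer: 14112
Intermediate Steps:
T = -9 (T = -5 - 4 = -9)
H(M, Q) = M*Q*(-13 + Q) (H(M, Q) = (((Q - 4) - 9)*Q)*M = (((-4 + Q) - 9)*Q)*M = ((-13 + Q)*Q)*M = (Q*(-13 + Q))*M = M*Q*(-13 + Q))
z(g) = -12
(z(-5)*H(2, 6))*14 = -24*6*(-13 + 6)*14 = -24*6*(-7)*14 = -12*(-84)*14 = 1008*14 = 14112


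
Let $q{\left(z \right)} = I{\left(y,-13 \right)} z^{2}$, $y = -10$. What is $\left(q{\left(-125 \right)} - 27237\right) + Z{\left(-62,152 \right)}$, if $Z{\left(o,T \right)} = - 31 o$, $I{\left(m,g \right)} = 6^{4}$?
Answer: $20224685$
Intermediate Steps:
$I{\left(m,g \right)} = 1296$
$q{\left(z \right)} = 1296 z^{2}$
$\left(q{\left(-125 \right)} - 27237\right) + Z{\left(-62,152 \right)} = \left(1296 \left(-125\right)^{2} - 27237\right) - -1922 = \left(1296 \cdot 15625 - 27237\right) + 1922 = \left(20250000 - 27237\right) + 1922 = 20222763 + 1922 = 20224685$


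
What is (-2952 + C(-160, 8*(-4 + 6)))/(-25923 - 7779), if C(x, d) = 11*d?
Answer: 1388/16851 ≈ 0.082369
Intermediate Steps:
(-2952 + C(-160, 8*(-4 + 6)))/(-25923 - 7779) = (-2952 + 11*(8*(-4 + 6)))/(-25923 - 7779) = (-2952 + 11*(8*2))/(-33702) = (-2952 + 11*16)*(-1/33702) = (-2952 + 176)*(-1/33702) = -2776*(-1/33702) = 1388/16851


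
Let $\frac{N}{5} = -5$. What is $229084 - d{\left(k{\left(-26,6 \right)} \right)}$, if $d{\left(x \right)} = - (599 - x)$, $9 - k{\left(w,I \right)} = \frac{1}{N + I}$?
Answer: $\frac{4363805}{19} \approx 2.2967 \cdot 10^{5}$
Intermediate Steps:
$N = -25$ ($N = 5 \left(-5\right) = -25$)
$k{\left(w,I \right)} = 9 - \frac{1}{-25 + I}$
$d{\left(x \right)} = -599 + x$
$229084 - d{\left(k{\left(-26,6 \right)} \right)} = 229084 - \left(-599 + \frac{-226 + 9 \cdot 6}{-25 + 6}\right) = 229084 - \left(-599 + \frac{-226 + 54}{-19}\right) = 229084 - \left(-599 - - \frac{172}{19}\right) = 229084 - \left(-599 + \frac{172}{19}\right) = 229084 - - \frac{11209}{19} = 229084 + \frac{11209}{19} = \frac{4363805}{19}$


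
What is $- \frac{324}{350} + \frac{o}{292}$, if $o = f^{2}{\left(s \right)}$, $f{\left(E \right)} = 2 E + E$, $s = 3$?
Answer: $- \frac{33129}{51100} \approx -0.64832$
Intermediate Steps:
$f{\left(E \right)} = 3 E$
$o = 81$ ($o = \left(3 \cdot 3\right)^{2} = 9^{2} = 81$)
$- \frac{324}{350} + \frac{o}{292} = - \frac{324}{350} + \frac{81}{292} = \left(-324\right) \frac{1}{350} + 81 \cdot \frac{1}{292} = - \frac{162}{175} + \frac{81}{292} = - \frac{33129}{51100}$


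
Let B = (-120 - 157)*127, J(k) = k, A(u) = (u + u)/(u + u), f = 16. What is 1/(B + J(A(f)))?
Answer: -1/35178 ≈ -2.8427e-5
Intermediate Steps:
A(u) = 1 (A(u) = (2*u)/((2*u)) = (2*u)*(1/(2*u)) = 1)
B = -35179 (B = -277*127 = -35179)
1/(B + J(A(f))) = 1/(-35179 + 1) = 1/(-35178) = -1/35178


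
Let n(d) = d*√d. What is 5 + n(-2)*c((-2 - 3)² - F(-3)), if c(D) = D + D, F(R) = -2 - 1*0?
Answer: 5 - 108*I*√2 ≈ 5.0 - 152.74*I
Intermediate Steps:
n(d) = d^(3/2)
F(R) = -2 (F(R) = -2 + 0 = -2)
c(D) = 2*D
5 + n(-2)*c((-2 - 3)² - F(-3)) = 5 + (-2)^(3/2)*(2*((-2 - 3)² - 1*(-2))) = 5 + (-2*I*√2)*(2*((-5)² + 2)) = 5 + (-2*I*√2)*(2*(25 + 2)) = 5 + (-2*I*√2)*(2*27) = 5 - 2*I*√2*54 = 5 - 108*I*√2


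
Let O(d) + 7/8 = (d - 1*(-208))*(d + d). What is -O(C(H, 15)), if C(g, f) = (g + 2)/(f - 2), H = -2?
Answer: 7/8 ≈ 0.87500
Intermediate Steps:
C(g, f) = (2 + g)/(-2 + f)
O(d) = -7/8 + 2*d*(208 + d) (O(d) = -7/8 + (d - 1*(-208))*(d + d) = -7/8 + (d + 208)*(2*d) = -7/8 + (208 + d)*(2*d) = -7/8 + 2*d*(208 + d))
-O(C(H, 15)) = -(-7/8 + 2*((2 - 2)/(-2 + 15))² + 416*((2 - 2)/(-2 + 15))) = -(-7/8 + 2*(0/13)² + 416*(0/13)) = -(-7/8 + 2*((1/13)*0)² + 416*((1/13)*0)) = -(-7/8 + 2*0² + 416*0) = -(-7/8 + 2*0 + 0) = -(-7/8 + 0 + 0) = -1*(-7/8) = 7/8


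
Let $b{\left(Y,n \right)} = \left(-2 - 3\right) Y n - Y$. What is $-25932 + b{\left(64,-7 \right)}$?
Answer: $-23756$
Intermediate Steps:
$b{\left(Y,n \right)} = - Y - 5 Y n$ ($b{\left(Y,n \right)} = \left(-2 - 3\right) Y n - Y = - 5 Y n - Y = - Y - 5 Y n$)
$-25932 + b{\left(64,-7 \right)} = -25932 - 64 \left(1 + 5 \left(-7\right)\right) = -25932 - 64 \left(1 - 35\right) = -25932 - 64 \left(-34\right) = -25932 + 2176 = -23756$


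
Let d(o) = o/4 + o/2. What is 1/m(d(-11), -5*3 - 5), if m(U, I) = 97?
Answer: 1/97 ≈ 0.010309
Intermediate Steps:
d(o) = 3*o/4 (d(o) = o*(¼) + o*(½) = o/4 + o/2 = 3*o/4)
1/m(d(-11), -5*3 - 5) = 1/97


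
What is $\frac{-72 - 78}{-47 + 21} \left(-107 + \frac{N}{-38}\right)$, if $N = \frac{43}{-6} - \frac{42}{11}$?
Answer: $- \frac{514675}{836} \approx -615.64$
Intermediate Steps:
$N = - \frac{725}{66}$ ($N = 43 \left(- \frac{1}{6}\right) - \frac{42}{11} = - \frac{43}{6} - \frac{42}{11} = - \frac{725}{66} \approx -10.985$)
$\frac{-72 - 78}{-47 + 21} \left(-107 + \frac{N}{-38}\right) = \frac{-72 - 78}{-47 + 21} \left(-107 - \frac{725}{66 \left(-38\right)}\right) = - \frac{150}{-26} \left(-107 - - \frac{725}{2508}\right) = \left(-150\right) \left(- \frac{1}{26}\right) \left(-107 + \frac{725}{2508}\right) = \frac{75}{13} \left(- \frac{267631}{2508}\right) = - \frac{514675}{836}$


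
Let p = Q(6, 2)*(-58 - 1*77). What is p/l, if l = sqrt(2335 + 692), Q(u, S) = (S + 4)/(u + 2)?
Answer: -135*sqrt(3027)/4036 ≈ -1.8403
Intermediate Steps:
Q(u, S) = (4 + S)/(2 + u)
l = sqrt(3027) ≈ 55.018
p = -405/4 (p = ((4 + 2)/(2 + 6))*(-58 - 1*77) = (6/8)*(-58 - 77) = ((1/8)*6)*(-135) = (3/4)*(-135) = -405/4 ≈ -101.25)
p/l = -405*sqrt(3027)/3027/4 = -135*sqrt(3027)/4036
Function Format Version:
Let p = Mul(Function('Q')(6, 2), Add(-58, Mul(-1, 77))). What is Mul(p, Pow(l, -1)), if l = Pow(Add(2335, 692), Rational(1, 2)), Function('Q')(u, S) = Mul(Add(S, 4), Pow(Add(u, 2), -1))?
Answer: Mul(Rational(-135, 4036), Pow(3027, Rational(1, 2))) ≈ -1.8403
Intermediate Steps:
Function('Q')(u, S) = Mul(Pow(Add(2, u), -1), Add(4, S)) (Function('Q')(u, S) = Mul(Add(4, S), Pow(Add(2, u), -1)) = Mul(Pow(Add(2, u), -1), Add(4, S)))
l = Pow(3027, Rational(1, 2)) ≈ 55.018
p = Rational(-405, 4) (p = Mul(Mul(Pow(Add(2, 6), -1), Add(4, 2)), Add(-58, Mul(-1, 77))) = Mul(Mul(Pow(8, -1), 6), Add(-58, -77)) = Mul(Mul(Rational(1, 8), 6), -135) = Mul(Rational(3, 4), -135) = Rational(-405, 4) ≈ -101.25)
Mul(p, Pow(l, -1)) = Mul(Rational(-405, 4), Pow(Pow(3027, Rational(1, 2)), -1)) = Mul(Rational(-405, 4), Mul(Rational(1, 3027), Pow(3027, Rational(1, 2)))) = Mul(Rational(-135, 4036), Pow(3027, Rational(1, 2)))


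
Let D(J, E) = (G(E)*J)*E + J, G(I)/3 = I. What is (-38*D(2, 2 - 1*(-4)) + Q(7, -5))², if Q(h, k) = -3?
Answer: 68674369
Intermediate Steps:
G(I) = 3*I
D(J, E) = J + 3*J*E² (D(J, E) = ((3*E)*J)*E + J = (3*E*J)*E + J = 3*J*E² + J = J + 3*J*E²)
(-38*D(2, 2 - 1*(-4)) + Q(7, -5))² = (-76*(1 + 3*(2 - 1*(-4))²) - 3)² = (-76*(1 + 3*(2 + 4)²) - 3)² = (-76*(1 + 3*6²) - 3)² = (-76*(1 + 3*36) - 3)² = (-76*(1 + 108) - 3)² = (-76*109 - 3)² = (-38*218 - 3)² = (-8284 - 3)² = (-8287)² = 68674369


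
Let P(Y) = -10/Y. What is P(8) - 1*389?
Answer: -1561/4 ≈ -390.25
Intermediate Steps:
P(8) - 1*389 = -10/8 - 1*389 = -10*⅛ - 389 = -5/4 - 389 = -1561/4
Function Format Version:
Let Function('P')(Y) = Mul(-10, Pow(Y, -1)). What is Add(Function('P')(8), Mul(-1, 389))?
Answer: Rational(-1561, 4) ≈ -390.25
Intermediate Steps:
Add(Function('P')(8), Mul(-1, 389)) = Add(Mul(-10, Pow(8, -1)), Mul(-1, 389)) = Add(Mul(-10, Rational(1, 8)), -389) = Add(Rational(-5, 4), -389) = Rational(-1561, 4)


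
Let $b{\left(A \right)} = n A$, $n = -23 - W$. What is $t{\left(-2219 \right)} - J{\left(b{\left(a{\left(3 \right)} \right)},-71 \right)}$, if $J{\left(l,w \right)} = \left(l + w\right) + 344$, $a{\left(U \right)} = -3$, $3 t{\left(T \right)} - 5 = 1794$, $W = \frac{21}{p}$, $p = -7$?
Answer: $\frac{800}{3} \approx 266.67$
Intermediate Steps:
$W = -3$ ($W = \frac{21}{-7} = 21 \left(- \frac{1}{7}\right) = -3$)
$t{\left(T \right)} = \frac{1799}{3}$ ($t{\left(T \right)} = \frac{5}{3} + \frac{1}{3} \cdot 1794 = \frac{5}{3} + 598 = \frac{1799}{3}$)
$n = -20$ ($n = -23 - -3 = -23 + 3 = -20$)
$b{\left(A \right)} = - 20 A$
$J{\left(l,w \right)} = 344 + l + w$
$t{\left(-2219 \right)} - J{\left(b{\left(a{\left(3 \right)} \right)},-71 \right)} = \frac{1799}{3} - \left(344 - -60 - 71\right) = \frac{1799}{3} - \left(344 + 60 - 71\right) = \frac{1799}{3} - 333 = \frac{800}{3}$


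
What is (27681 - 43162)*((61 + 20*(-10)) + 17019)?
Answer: -261319280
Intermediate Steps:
(27681 - 43162)*((61 + 20*(-10)) + 17019) = -15481*((61 - 200) + 17019) = -15481*(-139 + 17019) = -15481*16880 = -261319280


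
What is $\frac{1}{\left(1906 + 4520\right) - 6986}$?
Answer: $- \frac{1}{560} \approx -0.0017857$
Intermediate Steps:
$\frac{1}{\left(1906 + 4520\right) - 6986} = \frac{1}{6426 - 6986} = \frac{1}{-560} = - \frac{1}{560}$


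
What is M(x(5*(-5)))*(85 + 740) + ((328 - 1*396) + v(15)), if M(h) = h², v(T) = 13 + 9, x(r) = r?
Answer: 515579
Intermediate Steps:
v(T) = 22
M(x(5*(-5)))*(85 + 740) + ((328 - 1*396) + v(15)) = (5*(-5))²*(85 + 740) + ((328 - 1*396) + 22) = (-25)²*825 + ((328 - 396) + 22) = 625*825 + (-68 + 22) = 515625 - 46 = 515579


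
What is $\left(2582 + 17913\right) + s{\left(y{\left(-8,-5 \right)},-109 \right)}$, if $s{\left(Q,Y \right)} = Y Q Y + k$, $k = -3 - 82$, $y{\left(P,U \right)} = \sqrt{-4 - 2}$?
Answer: $20410 + 11881 i \sqrt{6} \approx 20410.0 + 29102.0 i$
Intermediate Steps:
$y{\left(P,U \right)} = i \sqrt{6}$ ($y{\left(P,U \right)} = \sqrt{-6} = i \sqrt{6}$)
$k = -85$ ($k = -3 - 82 = -85$)
$s{\left(Q,Y \right)} = -85 + Q Y^{2}$ ($s{\left(Q,Y \right)} = Y Q Y - 85 = Q Y Y - 85 = Q Y^{2} - 85 = -85 + Q Y^{2}$)
$\left(2582 + 17913\right) + s{\left(y{\left(-8,-5 \right)},-109 \right)} = \left(2582 + 17913\right) - \left(85 - i \sqrt{6} \left(-109\right)^{2}\right) = 20495 - \left(85 - i \sqrt{6} \cdot 11881\right) = 20495 - \left(85 - 11881 i \sqrt{6}\right) = 20410 + 11881 i \sqrt{6}$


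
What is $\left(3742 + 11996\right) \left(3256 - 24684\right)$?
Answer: $-337233864$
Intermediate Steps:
$\left(3742 + 11996\right) \left(3256 - 24684\right) = 15738 \left(-21428\right) = -337233864$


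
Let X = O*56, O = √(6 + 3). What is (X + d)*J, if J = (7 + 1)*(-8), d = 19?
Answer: -11968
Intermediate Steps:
O = 3 (O = √9 = 3)
J = -64 (J = 8*(-8) = -64)
X = 168 (X = 3*56 = 168)
(X + d)*J = (168 + 19)*(-64) = 187*(-64) = -11968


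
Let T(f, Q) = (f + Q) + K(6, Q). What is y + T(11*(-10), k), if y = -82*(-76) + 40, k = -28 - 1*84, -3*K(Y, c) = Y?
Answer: 6048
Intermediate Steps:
K(Y, c) = -Y/3
k = -112 (k = -28 - 84 = -112)
T(f, Q) = -2 + Q + f (T(f, Q) = (f + Q) - ⅓*6 = (Q + f) - 2 = -2 + Q + f)
y = 6272 (y = 6232 + 40 = 6272)
y + T(11*(-10), k) = 6272 + (-2 - 112 + 11*(-10)) = 6272 + (-2 - 112 - 110) = 6272 - 224 = 6048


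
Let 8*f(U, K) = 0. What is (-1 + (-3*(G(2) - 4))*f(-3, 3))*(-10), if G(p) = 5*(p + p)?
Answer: 10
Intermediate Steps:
f(U, K) = 0 (f(U, K) = (1/8)*0 = 0)
G(p) = 10*p (G(p) = 5*(2*p) = 10*p)
(-1 + (-3*(G(2) - 4))*f(-3, 3))*(-10) = (-1 - 3*(10*2 - 4)*0)*(-10) = (-1 - 3*(20 - 4)*0)*(-10) = (-1 - 3*16*0)*(-10) = (-1 - 48*0)*(-10) = (-1 + 0)*(-10) = -1*(-10) = 10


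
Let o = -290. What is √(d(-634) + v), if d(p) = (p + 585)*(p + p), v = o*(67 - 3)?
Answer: 2*√10893 ≈ 208.74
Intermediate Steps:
v = -18560 (v = -290*(67 - 3) = -290*64 = -18560)
d(p) = 2*p*(585 + p) (d(p) = (585 + p)*(2*p) = 2*p*(585 + p))
√(d(-634) + v) = √(2*(-634)*(585 - 634) - 18560) = √(2*(-634)*(-49) - 18560) = √(62132 - 18560) = √43572 = 2*√10893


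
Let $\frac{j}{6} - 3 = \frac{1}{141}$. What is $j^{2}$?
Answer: $\frac{719104}{2209} \approx 325.53$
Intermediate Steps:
$j = \frac{848}{47}$ ($j = 18 + \frac{6}{141} = 18 + 6 \cdot \frac{1}{141} = 18 + \frac{2}{47} = \frac{848}{47} \approx 18.043$)
$j^{2} = \left(\frac{848}{47}\right)^{2} = \frac{719104}{2209}$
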